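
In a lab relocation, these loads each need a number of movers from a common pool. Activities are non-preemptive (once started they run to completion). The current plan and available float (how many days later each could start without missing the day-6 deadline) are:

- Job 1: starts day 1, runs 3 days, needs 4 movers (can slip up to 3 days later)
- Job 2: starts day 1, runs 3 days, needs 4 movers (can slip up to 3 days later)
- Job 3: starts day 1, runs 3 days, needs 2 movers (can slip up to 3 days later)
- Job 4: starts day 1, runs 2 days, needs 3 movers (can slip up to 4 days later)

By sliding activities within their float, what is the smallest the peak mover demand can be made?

Early-start (Job 1@1, Job 2@1, Job 3@1, Job 4@1) gives peak 13: d1:13  d2:13  d3:10  d4:0  d5:0  d6:0.
Shift Job 2→4, Job 4→4.
Schedule Job 1@1, Job 2@4, Job 3@1, Job 4@4: d1:6  d2:6  d3:6  d4:7  d5:7  d6:4 — peak 7.

7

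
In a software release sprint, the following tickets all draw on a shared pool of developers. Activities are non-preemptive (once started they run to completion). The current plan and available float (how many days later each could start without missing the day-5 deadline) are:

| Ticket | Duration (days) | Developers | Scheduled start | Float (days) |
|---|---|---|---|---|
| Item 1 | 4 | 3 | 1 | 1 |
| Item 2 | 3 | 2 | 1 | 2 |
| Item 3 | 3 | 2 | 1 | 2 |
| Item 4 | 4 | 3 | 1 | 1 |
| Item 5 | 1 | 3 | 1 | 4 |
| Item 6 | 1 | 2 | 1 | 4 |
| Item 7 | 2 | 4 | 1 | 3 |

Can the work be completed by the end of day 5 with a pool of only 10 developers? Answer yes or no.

Schedule Item 1@1, Item 2@1, Item 3@1, Item 4@1, Item 5@5, Item 6@5, Item 7@4: d1:10  d2:10  d3:10  d4:10  d5:9 — peak 10 ≤ 10.

yes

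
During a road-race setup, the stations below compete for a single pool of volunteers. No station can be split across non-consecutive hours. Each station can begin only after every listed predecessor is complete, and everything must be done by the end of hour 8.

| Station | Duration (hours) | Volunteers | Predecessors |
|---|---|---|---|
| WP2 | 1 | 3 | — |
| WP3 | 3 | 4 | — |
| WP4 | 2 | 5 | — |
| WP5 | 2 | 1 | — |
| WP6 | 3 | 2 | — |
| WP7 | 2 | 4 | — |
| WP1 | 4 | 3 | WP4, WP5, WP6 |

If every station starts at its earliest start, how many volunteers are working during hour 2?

16

At early start, hour 2 has: WP3, WP4, WP5, WP6, WP7.
Demand: 4 + 5 + 1 + 2 + 4 = 16.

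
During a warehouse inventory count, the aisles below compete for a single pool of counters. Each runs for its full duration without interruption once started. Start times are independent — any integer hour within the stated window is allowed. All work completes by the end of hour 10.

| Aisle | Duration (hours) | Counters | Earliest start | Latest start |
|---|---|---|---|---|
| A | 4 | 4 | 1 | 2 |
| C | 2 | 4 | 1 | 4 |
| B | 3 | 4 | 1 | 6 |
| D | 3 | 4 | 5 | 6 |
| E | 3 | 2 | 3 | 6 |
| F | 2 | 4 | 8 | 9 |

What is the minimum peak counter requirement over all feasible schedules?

8

Early-start (A@1, C@1, B@1, D@5, E@3, F@8) gives peak 12: h1:12  h2:12  h3:10  h4:6  h5:6  h6:4  h7:4  h8:4  h9:4  h10:0.
Shift B→3, E→6.
Schedule A@1, C@1, B@3, D@5, E@6, F@8: h1:8  h2:8  h3:8  h4:8  h5:8  h6:6  h7:6  h8:6  h9:4  h10:0 — peak 8.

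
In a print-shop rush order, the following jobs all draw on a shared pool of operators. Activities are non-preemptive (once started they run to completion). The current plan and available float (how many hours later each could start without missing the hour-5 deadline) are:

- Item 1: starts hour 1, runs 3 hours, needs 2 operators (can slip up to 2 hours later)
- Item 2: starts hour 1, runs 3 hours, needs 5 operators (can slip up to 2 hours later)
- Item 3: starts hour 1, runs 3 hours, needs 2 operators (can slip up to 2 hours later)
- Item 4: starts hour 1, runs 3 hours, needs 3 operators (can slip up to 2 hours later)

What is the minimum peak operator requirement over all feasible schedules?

12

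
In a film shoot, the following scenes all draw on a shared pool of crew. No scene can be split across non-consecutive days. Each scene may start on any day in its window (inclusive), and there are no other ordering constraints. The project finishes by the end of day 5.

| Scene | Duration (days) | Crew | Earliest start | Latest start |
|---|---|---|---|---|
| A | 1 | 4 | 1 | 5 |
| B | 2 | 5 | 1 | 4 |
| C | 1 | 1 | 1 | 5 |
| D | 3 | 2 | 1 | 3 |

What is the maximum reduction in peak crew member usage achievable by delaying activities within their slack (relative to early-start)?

6

Early-start peak: d1:12  d2:7  d3:2  d4:0  d5:0 ⇒ 12.
Leveled (A@1, B@4, C@2, D@1): d1:6  d2:3  d3:2  d4:5  d5:5 ⇒ 6.
Reduction 12 − 6 = 6.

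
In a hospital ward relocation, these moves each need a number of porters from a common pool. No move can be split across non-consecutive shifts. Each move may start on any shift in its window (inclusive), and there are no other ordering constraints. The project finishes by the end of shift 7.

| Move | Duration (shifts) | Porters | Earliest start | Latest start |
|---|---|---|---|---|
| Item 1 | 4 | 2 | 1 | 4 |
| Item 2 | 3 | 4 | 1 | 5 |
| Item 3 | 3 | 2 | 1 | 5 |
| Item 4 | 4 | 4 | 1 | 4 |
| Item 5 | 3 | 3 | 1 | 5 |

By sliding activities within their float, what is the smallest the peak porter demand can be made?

8

Early-start (Item 1@1, Item 2@1, Item 3@1, Item 4@1, Item 5@1) gives peak 15: s1:15  s2:15  s3:15  s4:6  s5:0  s6:0  s7:0.
Shift Item 4→4, Item 5→5.
Schedule Item 1@1, Item 2@1, Item 3@1, Item 4@4, Item 5@5: s1:8  s2:8  s3:8  s4:6  s5:7  s6:7  s7:7 — peak 8.
Total porter-shifts = 51 over 7 shifts ⇒ peak ≥ ⌈51/7⌉ = 8, so 8 is optimal.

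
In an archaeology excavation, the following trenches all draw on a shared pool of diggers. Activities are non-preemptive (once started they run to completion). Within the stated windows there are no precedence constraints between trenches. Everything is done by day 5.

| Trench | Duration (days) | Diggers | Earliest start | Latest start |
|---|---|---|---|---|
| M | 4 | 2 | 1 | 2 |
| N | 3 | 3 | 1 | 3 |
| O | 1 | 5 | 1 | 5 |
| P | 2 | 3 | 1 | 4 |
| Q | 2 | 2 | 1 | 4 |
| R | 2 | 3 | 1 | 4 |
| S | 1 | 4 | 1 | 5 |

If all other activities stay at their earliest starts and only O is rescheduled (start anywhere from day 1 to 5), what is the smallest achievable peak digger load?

17

O@1: d1:22  d2:13  d3:5  d4:2  d5:0 → peak 22
O@2: d1:17  d2:18  d3:5  d4:2  d5:0 → peak 18
O@3: d1:17  d2:13  d3:10  d4:2  d5:0 → peak 17
O@4: d1:17  d2:13  d3:5  d4:7  d5:0 → peak 17
O@5: d1:17  d2:13  d3:5  d4:2  d5:5 → peak 17
Best is O@3, peak 17.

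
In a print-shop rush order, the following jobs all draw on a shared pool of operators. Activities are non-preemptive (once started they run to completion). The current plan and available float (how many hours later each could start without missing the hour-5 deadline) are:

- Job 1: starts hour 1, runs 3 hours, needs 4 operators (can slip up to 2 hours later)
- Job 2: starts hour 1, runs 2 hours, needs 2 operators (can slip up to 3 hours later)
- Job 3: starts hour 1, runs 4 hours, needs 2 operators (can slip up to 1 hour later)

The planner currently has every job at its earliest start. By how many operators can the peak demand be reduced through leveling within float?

2

Early-start peak: h1:8  h2:8  h3:6  h4:2  h5:0 ⇒ 8.
Leveled (Job 1@1, Job 2@4, Job 3@1): h1:6  h2:6  h3:6  h4:4  h5:2 ⇒ 6.
Reduction 8 − 6 = 2.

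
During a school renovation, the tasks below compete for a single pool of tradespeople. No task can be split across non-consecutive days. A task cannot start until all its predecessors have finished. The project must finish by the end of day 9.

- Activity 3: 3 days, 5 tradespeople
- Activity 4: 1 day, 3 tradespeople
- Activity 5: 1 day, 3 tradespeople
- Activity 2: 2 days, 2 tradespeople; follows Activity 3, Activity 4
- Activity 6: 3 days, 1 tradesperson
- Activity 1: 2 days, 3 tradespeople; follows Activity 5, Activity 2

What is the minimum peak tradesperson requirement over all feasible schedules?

Early-start (Activity 3@1, Activity 4@1, Activity 5@1, Activity 2@4, Activity 6@1, Activity 1@6) gives peak 12: d1:12  d2:6  d3:6  d4:2  d5:2  d6:3  d7:3  d8:0  d9:0.
Shift Activity 4→4, Activity 5→5, Activity 2→5, Activity 6→6, Activity 1→7.
Schedule Activity 3@1, Activity 4@4, Activity 5@5, Activity 2@5, Activity 6@6, Activity 1@7: d1:5  d2:5  d3:5  d4:3  d5:5  d6:3  d7:4  d8:4  d9:0 — peak 5.

5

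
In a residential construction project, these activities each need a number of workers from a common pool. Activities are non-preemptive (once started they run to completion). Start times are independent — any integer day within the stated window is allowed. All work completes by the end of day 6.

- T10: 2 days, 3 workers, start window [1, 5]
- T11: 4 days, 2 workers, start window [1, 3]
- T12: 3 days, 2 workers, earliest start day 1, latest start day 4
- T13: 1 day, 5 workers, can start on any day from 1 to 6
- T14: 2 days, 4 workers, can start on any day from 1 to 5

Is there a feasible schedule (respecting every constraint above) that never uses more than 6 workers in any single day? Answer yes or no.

no

The minimum achievable peak is 7; 6 < 7, so no feasible schedule stays within the cap.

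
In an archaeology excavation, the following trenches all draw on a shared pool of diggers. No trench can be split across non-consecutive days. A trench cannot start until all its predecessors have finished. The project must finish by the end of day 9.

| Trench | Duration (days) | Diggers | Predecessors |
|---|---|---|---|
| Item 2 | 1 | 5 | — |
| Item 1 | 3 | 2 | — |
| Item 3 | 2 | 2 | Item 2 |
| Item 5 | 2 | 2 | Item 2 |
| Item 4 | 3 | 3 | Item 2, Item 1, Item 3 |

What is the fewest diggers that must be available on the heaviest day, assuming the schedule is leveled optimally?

Early-start (Item 2@1, Item 1@1, Item 3@2, Item 5@2, Item 4@4) gives peak 7: d1:7  d2:6  d3:6  d4:3  d5:3  d6:3  d7:0  d8:0  d9:0.
Shift Item 1→2, Item 5→4, Item 4→5.
Schedule Item 2@1, Item 1@2, Item 3@2, Item 5@4, Item 4@5: d1:5  d2:4  d3:4  d4:4  d5:5  d6:3  d7:3  d8:0  d9:0 — peak 5.

5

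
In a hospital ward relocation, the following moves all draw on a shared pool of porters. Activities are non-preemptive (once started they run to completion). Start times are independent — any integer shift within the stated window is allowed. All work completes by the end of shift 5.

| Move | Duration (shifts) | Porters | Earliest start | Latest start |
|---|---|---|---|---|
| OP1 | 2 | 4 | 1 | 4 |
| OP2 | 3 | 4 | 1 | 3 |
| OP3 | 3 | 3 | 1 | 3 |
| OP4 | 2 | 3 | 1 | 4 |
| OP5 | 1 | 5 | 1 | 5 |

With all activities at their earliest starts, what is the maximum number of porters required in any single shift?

Early-start schedule: OP1@1, OP2@1, OP3@1, OP4@1, OP5@1.
Load per shift: shift 1: 19, shift 2: 14, shift 3: 7, shift 4: 0, shift 5: 0.
Peak is 19.

19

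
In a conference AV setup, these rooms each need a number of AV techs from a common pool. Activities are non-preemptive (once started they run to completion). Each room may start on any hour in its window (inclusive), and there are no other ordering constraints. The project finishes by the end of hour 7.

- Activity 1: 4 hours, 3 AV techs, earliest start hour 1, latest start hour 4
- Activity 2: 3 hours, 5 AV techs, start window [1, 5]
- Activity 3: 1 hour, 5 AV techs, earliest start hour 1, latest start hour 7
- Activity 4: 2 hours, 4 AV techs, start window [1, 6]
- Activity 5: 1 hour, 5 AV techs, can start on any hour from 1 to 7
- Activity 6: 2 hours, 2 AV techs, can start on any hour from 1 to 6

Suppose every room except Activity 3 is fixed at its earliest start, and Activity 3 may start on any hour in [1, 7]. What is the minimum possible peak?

19

Activity 3@1: h1:24  h2:14  h3:8  h4:3  h5:0  h6:0  h7:0 → peak 24
Activity 3@2: h1:19  h2:19  h3:8  h4:3  h5:0  h6:0  h7:0 → peak 19
Activity 3@3: h1:19  h2:14  h3:13  h4:3  h5:0  h6:0  h7:0 → peak 19
Activity 3@4: h1:19  h2:14  h3:8  h4:8  h5:0  h6:0  h7:0 → peak 19
Activity 3@5: h1:19  h2:14  h3:8  h4:3  h5:5  h6:0  h7:0 → peak 19
Activity 3@6: h1:19  h2:14  h3:8  h4:3  h5:0  h6:5  h7:0 → peak 19
Activity 3@7: h1:19  h2:14  h3:8  h4:3  h5:0  h6:0  h7:5 → peak 19
Best is Activity 3@2, peak 19.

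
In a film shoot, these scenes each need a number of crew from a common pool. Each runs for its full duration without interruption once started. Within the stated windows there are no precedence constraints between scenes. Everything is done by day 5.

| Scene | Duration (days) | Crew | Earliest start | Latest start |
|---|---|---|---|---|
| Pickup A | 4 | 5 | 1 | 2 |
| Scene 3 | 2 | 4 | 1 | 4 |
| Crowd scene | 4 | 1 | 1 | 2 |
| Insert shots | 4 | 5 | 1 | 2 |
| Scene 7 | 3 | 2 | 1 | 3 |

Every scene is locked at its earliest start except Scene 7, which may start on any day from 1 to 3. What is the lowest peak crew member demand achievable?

Scene 7@1: d1:17  d2:17  d3:13  d4:11  d5:0 → peak 17
Scene 7@2: d1:15  d2:17  d3:13  d4:13  d5:0 → peak 17
Scene 7@3: d1:15  d2:15  d3:13  d4:13  d5:2 → peak 15
Best is Scene 7@3, peak 15.

15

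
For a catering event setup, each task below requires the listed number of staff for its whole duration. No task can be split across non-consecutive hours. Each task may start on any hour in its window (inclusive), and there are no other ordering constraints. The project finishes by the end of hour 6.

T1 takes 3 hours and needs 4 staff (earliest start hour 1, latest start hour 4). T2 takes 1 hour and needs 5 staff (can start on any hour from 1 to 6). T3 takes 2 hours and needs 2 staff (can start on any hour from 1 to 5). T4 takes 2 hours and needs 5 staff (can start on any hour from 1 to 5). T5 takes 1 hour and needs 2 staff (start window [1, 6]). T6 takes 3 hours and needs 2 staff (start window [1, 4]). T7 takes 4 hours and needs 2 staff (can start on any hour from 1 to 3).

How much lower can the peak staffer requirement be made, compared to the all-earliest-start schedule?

13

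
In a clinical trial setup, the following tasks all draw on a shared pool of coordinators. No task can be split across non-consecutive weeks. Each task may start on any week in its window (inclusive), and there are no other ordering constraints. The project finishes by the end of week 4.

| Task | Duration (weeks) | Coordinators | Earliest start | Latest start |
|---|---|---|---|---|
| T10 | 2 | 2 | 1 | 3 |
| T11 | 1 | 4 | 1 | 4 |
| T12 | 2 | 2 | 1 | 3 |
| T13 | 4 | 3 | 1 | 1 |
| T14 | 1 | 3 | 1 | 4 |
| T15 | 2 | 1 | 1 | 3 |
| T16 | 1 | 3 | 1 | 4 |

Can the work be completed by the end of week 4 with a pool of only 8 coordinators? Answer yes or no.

no

The minimum achievable peak is 9; 8 < 9, so no feasible schedule stays within the cap.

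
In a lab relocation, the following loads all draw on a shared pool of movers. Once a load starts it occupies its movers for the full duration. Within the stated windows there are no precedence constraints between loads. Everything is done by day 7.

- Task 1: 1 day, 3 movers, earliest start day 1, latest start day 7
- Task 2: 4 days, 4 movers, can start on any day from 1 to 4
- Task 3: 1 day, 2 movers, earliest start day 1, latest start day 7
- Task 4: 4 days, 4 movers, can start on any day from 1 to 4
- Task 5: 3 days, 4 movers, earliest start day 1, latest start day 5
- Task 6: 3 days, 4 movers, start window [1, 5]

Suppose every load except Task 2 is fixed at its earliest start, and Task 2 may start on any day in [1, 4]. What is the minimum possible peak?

17

Task 2@1: d1:21  d2:16  d3:16  d4:8  d5:0  d6:0  d7:0 → peak 21
Task 2@2: d1:17  d2:16  d3:16  d4:8  d5:4  d6:0  d7:0 → peak 17
Task 2@3: d1:17  d2:12  d3:16  d4:8  d5:4  d6:4  d7:0 → peak 17
Task 2@4: d1:17  d2:12  d3:12  d4:8  d5:4  d6:4  d7:4 → peak 17
Best is Task 2@2, peak 17.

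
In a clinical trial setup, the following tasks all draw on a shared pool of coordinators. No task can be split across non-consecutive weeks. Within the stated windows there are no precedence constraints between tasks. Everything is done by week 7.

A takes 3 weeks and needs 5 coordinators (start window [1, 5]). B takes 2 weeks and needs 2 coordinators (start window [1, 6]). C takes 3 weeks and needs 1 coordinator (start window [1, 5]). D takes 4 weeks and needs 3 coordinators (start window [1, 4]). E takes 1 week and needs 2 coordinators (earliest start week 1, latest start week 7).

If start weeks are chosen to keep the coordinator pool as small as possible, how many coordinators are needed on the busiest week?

Early-start (A@1, B@1, C@1, D@1, E@1) gives peak 13: w1:13  w2:11  w3:9  w4:3  w5:0  w6:0  w7:0.
Shift B→4, D→4, E→6.
Schedule A@1, B@4, C@1, D@4, E@6: w1:6  w2:6  w3:6  w4:5  w5:5  w6:5  w7:3 — peak 6.
Total coordinator-weeks = 36 over 7 weeks ⇒ peak ≥ ⌈36/7⌉ = 6, so 6 is optimal.

6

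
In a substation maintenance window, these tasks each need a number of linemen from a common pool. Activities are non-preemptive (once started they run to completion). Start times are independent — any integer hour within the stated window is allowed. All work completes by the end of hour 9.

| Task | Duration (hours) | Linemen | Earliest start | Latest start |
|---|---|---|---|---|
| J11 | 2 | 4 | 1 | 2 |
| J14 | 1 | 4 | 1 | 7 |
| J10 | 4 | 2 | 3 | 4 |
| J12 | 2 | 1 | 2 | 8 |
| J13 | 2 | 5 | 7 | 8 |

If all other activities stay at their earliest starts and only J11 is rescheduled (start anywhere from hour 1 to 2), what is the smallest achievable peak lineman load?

7

J11@1: h1:8  h2:5  h3:3  h4:2  h5:2  h6:2  h7:5  h8:5  h9:0 → peak 8
J11@2: h1:4  h2:5  h3:7  h4:2  h5:2  h6:2  h7:5  h8:5  h9:0 → peak 7
Best is J11@2, peak 7.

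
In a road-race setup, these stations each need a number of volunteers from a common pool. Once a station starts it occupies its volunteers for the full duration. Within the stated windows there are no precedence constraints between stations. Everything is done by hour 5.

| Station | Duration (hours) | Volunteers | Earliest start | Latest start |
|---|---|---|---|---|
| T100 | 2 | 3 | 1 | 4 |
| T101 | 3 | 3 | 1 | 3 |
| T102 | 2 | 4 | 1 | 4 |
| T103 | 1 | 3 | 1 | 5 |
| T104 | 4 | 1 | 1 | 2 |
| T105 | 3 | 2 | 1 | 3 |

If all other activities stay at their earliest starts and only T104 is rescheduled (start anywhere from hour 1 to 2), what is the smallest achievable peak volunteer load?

15

T104@1: h1:16  h2:13  h3:6  h4:1  h5:0 → peak 16
T104@2: h1:15  h2:13  h3:6  h4:1  h5:1 → peak 15
Best is T104@2, peak 15.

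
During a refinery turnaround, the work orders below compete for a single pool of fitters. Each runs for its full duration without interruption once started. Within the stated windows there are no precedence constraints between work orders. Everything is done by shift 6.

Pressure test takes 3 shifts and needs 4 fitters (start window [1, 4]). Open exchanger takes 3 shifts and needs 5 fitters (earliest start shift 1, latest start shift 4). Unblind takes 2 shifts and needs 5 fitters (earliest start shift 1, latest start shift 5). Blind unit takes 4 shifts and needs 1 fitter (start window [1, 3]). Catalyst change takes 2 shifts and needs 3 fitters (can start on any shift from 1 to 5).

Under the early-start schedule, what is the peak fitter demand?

18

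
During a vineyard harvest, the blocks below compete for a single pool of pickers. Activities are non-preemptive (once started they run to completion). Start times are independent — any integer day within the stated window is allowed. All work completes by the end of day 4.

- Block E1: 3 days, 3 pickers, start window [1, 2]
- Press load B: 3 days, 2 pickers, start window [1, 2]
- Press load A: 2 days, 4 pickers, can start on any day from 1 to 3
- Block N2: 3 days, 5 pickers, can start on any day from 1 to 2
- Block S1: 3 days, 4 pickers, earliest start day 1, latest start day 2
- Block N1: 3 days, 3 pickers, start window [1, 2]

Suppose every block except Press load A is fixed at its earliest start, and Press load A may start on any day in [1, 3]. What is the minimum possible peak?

Press load A@1: d1:21  d2:21  d3:17  d4:0 → peak 21
Press load A@2: d1:17  d2:21  d3:21  d4:0 → peak 21
Press load A@3: d1:17  d2:17  d3:21  d4:4 → peak 21
Best is Press load A@1, peak 21.

21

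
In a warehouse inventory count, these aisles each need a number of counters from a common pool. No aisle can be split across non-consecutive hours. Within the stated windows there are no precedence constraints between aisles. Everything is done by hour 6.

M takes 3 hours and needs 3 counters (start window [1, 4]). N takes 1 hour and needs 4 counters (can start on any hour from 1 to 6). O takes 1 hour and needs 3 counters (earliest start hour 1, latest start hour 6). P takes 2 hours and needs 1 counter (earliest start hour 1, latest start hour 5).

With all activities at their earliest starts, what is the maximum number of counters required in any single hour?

11

Early-start schedule: M@1, N@1, O@1, P@1.
Load per hour: hour 1: 11, hour 2: 4, hour 3: 3, hour 4: 0, hour 5: 0, hour 6: 0.
Peak is 11.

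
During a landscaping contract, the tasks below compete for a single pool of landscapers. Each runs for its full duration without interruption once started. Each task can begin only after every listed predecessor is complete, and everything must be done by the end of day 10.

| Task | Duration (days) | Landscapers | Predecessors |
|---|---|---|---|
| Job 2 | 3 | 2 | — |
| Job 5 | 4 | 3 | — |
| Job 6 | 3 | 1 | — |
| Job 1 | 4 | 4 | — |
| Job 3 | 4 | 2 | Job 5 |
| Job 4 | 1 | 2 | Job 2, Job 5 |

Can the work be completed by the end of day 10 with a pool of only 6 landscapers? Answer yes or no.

yes

Schedule Job 2@1, Job 5@1, Job 6@1, Job 1@5, Job 3@5, Job 4@9: d1:6  d2:6  d3:6  d4:3  d5:6  d6:6  d7:6  d8:6  d9:2  d10:0 — peak 6 ≤ 6.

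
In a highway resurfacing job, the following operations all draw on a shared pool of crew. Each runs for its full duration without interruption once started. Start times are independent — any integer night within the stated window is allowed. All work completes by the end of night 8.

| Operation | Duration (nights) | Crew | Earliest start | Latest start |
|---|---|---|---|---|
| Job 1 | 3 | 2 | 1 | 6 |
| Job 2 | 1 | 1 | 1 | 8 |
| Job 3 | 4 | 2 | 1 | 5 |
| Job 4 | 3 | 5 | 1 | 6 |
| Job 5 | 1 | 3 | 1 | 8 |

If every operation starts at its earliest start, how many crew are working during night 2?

9

At early start, night 2 has: Job 1, Job 3, Job 4.
Demand: 2 + 2 + 5 = 9.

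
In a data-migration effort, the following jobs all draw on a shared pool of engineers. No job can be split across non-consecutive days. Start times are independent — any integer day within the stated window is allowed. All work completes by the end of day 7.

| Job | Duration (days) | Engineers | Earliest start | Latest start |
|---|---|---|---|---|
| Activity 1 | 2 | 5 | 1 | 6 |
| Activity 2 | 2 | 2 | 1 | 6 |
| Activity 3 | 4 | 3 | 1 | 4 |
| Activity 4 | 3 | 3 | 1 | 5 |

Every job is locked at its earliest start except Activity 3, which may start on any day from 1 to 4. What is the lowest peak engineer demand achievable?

10

Activity 3@1: d1:13  d2:13  d3:6  d4:3  d5:0  d6:0  d7:0 → peak 13
Activity 3@2: d1:10  d2:13  d3:6  d4:3  d5:3  d6:0  d7:0 → peak 13
Activity 3@3: d1:10  d2:10  d3:6  d4:3  d5:3  d6:3  d7:0 → peak 10
Activity 3@4: d1:10  d2:10  d3:3  d4:3  d5:3  d6:3  d7:3 → peak 10
Best is Activity 3@3, peak 10.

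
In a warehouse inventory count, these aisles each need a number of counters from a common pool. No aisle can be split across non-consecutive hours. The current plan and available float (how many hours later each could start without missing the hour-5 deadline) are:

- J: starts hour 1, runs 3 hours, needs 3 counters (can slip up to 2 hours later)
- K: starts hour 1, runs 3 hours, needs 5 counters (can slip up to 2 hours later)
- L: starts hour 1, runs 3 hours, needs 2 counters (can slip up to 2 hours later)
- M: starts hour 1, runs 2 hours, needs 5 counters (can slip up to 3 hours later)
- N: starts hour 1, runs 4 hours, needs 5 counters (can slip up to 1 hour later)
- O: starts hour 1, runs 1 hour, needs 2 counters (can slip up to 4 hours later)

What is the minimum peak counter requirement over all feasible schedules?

Early-start (J@1, K@1, L@1, M@1, N@1, O@1) gives peak 22: h1:22  h2:20  h3:15  h4:5  h5:0.
Shift M→4, O→4.
Schedule J@1, K@1, L@1, M@4, N@1, O@4: h1:15  h2:15  h3:15  h4:12  h5:5 — peak 15.

15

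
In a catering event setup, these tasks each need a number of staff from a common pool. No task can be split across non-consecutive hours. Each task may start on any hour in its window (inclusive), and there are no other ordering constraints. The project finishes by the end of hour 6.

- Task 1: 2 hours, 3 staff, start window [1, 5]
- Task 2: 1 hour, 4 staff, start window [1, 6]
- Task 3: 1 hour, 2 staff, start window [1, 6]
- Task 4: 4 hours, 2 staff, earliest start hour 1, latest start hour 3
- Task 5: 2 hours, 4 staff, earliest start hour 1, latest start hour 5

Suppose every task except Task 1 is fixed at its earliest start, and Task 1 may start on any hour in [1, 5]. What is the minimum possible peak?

Task 1@1: h1:15  h2:9  h3:2  h4:2  h5:0  h6:0 → peak 15
Task 1@2: h1:12  h2:9  h3:5  h4:2  h5:0  h6:0 → peak 12
Task 1@3: h1:12  h2:6  h3:5  h4:5  h5:0  h6:0 → peak 12
Task 1@4: h1:12  h2:6  h3:2  h4:5  h5:3  h6:0 → peak 12
Task 1@5: h1:12  h2:6  h3:2  h4:2  h5:3  h6:3 → peak 12
Best is Task 1@2, peak 12.

12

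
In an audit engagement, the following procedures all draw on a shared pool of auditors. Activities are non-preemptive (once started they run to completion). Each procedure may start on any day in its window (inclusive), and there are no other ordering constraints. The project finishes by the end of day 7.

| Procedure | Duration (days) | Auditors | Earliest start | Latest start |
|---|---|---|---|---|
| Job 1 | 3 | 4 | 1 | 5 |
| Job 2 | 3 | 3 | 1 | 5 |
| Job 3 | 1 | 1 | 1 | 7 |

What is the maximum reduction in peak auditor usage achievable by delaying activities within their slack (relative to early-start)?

4

Early-start peak: d1:8  d2:7  d3:7  d4:0  d5:0  d6:0  d7:0 ⇒ 8.
Leveled (Job 1@1, Job 2@4, Job 3@4): d1:4  d2:4  d3:4  d4:4  d5:3  d6:3  d7:0 ⇒ 4.
Reduction 8 − 4 = 4.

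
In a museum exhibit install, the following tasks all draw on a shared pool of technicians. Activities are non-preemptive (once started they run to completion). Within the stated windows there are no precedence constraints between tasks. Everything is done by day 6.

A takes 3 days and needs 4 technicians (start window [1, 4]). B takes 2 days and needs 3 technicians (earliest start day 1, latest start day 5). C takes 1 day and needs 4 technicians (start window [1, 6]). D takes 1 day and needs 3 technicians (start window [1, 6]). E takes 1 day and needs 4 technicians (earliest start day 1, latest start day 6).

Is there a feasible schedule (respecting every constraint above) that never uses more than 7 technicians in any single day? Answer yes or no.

Schedule A@1, B@1, C@4, D@3, E@5: d1:7  d2:7  d3:7  d4:4  d5:4  d6:0 — peak 7 ≤ 7.

yes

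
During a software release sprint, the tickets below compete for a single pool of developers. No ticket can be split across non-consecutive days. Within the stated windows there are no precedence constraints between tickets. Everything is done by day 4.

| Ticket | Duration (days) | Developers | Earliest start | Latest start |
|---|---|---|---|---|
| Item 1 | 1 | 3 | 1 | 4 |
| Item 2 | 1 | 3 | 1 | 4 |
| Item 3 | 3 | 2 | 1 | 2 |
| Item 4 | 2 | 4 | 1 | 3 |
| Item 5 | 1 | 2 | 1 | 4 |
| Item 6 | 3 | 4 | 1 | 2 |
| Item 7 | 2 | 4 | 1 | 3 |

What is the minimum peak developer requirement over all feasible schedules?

Early-start (Item 1@1, Item 2@1, Item 3@1, Item 4@1, Item 5@1, Item 6@1, Item 7@1) gives peak 22: d1:22  d2:14  d3:6  d4:0.
Shift Item 2→4, Item 6→2, Item 7→3.
Schedule Item 1@1, Item 2@4, Item 3@1, Item 4@1, Item 5@1, Item 6@2, Item 7@3: d1:11  d2:10  d3:10  d4:11 — peak 11.
Total developer-days = 42 over 4 days ⇒ peak ≥ ⌈42/4⌉ = 11, so 11 is optimal.

11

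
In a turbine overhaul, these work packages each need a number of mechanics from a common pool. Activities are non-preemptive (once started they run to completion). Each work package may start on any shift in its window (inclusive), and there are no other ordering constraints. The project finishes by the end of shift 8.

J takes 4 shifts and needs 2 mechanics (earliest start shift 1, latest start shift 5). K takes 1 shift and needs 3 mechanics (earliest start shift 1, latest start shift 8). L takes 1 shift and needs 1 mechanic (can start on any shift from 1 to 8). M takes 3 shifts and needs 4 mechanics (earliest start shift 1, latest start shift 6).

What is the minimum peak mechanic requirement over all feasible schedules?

4

Early-start (J@1, K@1, L@1, M@1) gives peak 10: s1:10  s2:6  s3:6  s4:2  s5:0  s6:0  s7:0  s8:0.
Shift K→5, M→6.
Schedule J@1, K@5, L@1, M@6: s1:3  s2:2  s3:2  s4:2  s5:3  s6:4  s7:4  s8:4 — peak 4.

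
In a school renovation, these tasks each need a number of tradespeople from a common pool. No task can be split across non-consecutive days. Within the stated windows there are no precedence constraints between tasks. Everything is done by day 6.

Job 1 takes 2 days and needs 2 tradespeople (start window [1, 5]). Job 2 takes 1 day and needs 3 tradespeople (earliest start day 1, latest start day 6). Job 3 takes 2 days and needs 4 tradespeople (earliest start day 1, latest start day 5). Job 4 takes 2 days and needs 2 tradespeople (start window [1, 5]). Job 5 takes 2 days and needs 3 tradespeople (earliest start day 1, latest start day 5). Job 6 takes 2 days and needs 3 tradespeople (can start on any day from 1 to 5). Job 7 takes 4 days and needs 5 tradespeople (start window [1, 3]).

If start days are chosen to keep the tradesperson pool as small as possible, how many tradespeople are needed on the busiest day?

9

Early-start (Job 1@1, Job 2@1, Job 3@1, Job 4@1, Job 5@1, Job 6@1, Job 7@1) gives peak 22: d1:22  d2:19  d3:5  d4:5  d5:0  d6:0.
Shift Job 2→5, Job 3→3, Job 5→5, Job 6→5.
Schedule Job 1@1, Job 2@5, Job 3@3, Job 4@1, Job 5@5, Job 6@5, Job 7@1: d1:9  d2:9  d3:9  d4:9  d5:9  d6:6 — peak 9.
Total tradesperson-days = 51 over 6 days ⇒ peak ≥ ⌈51/6⌉ = 9, so 9 is optimal.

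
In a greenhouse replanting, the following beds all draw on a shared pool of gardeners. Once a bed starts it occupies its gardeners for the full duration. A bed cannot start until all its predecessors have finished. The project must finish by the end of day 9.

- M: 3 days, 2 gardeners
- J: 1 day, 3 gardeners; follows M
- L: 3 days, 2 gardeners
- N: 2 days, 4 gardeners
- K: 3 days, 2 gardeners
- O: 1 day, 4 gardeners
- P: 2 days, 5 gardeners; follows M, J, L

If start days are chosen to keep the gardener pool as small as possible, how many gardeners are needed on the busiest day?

Early-start (M@1, J@4, L@1, N@1, K@1, O@1, P@5) gives peak 14: d1:14  d2:10  d3:6  d4:3  d5:5  d6:5  d7:0  d8:0  d9:0.
Shift N→5, O→7, P→8.
Schedule M@1, J@4, L@1, N@5, K@1, O@7, P@8: d1:6  d2:6  d3:6  d4:3  d5:4  d6:4  d7:4  d8:5  d9:5 — peak 6.

6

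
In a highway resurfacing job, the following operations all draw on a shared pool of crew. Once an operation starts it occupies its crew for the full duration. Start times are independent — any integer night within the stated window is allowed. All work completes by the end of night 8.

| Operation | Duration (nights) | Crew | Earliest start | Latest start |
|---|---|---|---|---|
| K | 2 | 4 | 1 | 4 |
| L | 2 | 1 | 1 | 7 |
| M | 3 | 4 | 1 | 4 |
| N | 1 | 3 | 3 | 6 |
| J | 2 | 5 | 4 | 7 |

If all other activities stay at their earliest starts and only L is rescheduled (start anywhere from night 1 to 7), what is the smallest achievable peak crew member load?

8

L@1: n1:9  n2:9  n3:7  n4:5  n5:5  n6:0  n7:0  n8:0 → peak 9
L@2: n1:8  n2:9  n3:8  n4:5  n5:5  n6:0  n7:0  n8:0 → peak 9
L@3: n1:8  n2:8  n3:8  n4:6  n5:5  n6:0  n7:0  n8:0 → peak 8
L@4: n1:8  n2:8  n3:7  n4:6  n5:6  n6:0  n7:0  n8:0 → peak 8
L@5: n1:8  n2:8  n3:7  n4:5  n5:6  n6:1  n7:0  n8:0 → peak 8
L@6: n1:8  n2:8  n3:7  n4:5  n5:5  n6:1  n7:1  n8:0 → peak 8
L@7: n1:8  n2:8  n3:7  n4:5  n5:5  n6:0  n7:1  n8:1 → peak 8
Best is L@3, peak 8.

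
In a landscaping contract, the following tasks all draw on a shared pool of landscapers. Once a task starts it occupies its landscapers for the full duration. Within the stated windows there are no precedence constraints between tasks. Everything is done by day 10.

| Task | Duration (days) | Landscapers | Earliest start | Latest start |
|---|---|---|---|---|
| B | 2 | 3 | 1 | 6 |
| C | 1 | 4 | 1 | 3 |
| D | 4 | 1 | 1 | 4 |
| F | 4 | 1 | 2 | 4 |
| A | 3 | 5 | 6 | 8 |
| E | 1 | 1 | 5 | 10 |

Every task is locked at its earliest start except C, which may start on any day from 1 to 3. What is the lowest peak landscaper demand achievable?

C@1: d1:8  d2:5  d3:2  d4:2  d5:2  d6:5  d7:5  d8:5  d9:0  d10:0 → peak 8
C@2: d1:4  d2:9  d3:2  d4:2  d5:2  d6:5  d7:5  d8:5  d9:0  d10:0 → peak 9
C@3: d1:4  d2:5  d3:6  d4:2  d5:2  d6:5  d7:5  d8:5  d9:0  d10:0 → peak 6
Best is C@3, peak 6.

6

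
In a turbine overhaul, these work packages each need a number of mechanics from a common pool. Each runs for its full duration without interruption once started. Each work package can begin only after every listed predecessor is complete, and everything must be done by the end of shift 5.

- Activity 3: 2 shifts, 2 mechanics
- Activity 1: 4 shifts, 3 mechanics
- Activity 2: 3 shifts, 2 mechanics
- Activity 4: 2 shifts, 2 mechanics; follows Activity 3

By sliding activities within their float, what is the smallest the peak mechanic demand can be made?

Schedule Activity 3@1, Activity 1@1, Activity 2@1, Activity 4@3: s1:7  s2:7  s3:7  s4:5  s5:0 — peak 7.
No arrangement of the 18 feasible schedules does better.

7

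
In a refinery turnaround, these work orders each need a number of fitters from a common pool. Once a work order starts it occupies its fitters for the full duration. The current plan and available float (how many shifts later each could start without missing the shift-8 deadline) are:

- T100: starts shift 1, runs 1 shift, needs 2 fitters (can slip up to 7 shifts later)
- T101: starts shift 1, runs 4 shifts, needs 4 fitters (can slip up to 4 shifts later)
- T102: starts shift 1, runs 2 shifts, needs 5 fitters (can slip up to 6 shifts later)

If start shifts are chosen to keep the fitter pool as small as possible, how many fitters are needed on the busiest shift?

5

Early-start (T100@1, T101@1, T102@1) gives peak 11: s1:11  s2:9  s3:4  s4:4  s5:0  s6:0  s7:0  s8:0.
Shift T101→2, T102→6.
Schedule T100@1, T101@2, T102@6: s1:2  s2:4  s3:4  s4:4  s5:4  s6:5  s7:5  s8:0 — peak 5.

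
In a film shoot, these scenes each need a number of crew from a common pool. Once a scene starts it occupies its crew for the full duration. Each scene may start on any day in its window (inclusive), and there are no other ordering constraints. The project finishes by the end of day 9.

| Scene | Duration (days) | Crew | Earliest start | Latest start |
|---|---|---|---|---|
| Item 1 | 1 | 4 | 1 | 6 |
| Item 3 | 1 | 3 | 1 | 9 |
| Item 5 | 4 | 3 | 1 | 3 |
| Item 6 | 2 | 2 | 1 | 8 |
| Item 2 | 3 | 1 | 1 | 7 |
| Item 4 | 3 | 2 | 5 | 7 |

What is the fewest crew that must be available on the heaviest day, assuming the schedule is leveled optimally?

4

Early-start (Item 1@1, Item 3@1, Item 5@1, Item 6@1, Item 2@1, Item 4@5) gives peak 13: d1:13  d2:6  d3:4  d4:3  d5:2  d6:2  d7:2  d8:0  d9:0.
Shift Item 3→2, Item 5→3, Item 6→7, Item 2→2, Item 4→7.
Schedule Item 1@1, Item 3@2, Item 5@3, Item 6@7, Item 2@2, Item 4@7: d1:4  d2:4  d3:4  d4:4  d5:3  d6:3  d7:4  d8:4  d9:2 — peak 4.
Total crew member-days = 32 over 9 days ⇒ peak ≥ ⌈32/9⌉ = 4, so 4 is optimal.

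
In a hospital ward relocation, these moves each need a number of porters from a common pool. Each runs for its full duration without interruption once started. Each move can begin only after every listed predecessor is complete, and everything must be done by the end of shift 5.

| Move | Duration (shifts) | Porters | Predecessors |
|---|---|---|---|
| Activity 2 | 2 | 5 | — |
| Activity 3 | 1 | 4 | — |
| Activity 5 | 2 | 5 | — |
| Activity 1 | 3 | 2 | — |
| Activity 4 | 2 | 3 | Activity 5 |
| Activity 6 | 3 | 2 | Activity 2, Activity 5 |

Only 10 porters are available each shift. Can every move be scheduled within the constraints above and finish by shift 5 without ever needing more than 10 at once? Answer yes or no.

yes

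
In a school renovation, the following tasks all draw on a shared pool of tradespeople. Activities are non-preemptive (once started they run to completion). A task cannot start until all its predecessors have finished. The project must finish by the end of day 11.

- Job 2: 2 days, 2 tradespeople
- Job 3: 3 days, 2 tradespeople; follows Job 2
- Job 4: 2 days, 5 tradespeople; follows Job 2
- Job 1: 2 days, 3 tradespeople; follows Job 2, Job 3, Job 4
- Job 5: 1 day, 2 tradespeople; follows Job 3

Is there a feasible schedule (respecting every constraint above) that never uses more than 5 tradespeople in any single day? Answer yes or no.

Schedule Job 2@1, Job 3@3, Job 4@6, Job 1@8, Job 5@8: d1:2  d2:2  d3:2  d4:2  d5:2  d6:5  d7:5  d8:5  d9:3  d10:0  d11:0 — peak 5 ≤ 5.

yes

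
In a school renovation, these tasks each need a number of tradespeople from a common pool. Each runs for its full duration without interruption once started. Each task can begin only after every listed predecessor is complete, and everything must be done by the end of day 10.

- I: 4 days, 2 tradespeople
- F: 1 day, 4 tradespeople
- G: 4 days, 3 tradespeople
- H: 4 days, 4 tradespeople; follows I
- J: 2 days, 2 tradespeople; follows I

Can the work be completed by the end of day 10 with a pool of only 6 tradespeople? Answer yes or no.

yes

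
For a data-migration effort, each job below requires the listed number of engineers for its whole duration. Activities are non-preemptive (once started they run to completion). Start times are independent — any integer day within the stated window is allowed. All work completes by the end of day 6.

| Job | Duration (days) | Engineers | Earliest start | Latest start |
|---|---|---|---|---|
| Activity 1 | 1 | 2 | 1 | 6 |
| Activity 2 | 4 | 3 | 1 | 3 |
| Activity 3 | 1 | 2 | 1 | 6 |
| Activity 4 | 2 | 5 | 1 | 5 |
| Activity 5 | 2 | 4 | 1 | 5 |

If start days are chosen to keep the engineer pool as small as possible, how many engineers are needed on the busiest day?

7

Early-start (Activity 1@1, Activity 2@1, Activity 3@1, Activity 4@1, Activity 5@1) gives peak 16: d1:16  d2:12  d3:3  d4:3  d5:0  d6:0.
Shift Activity 4→5, Activity 5→2.
Schedule Activity 1@1, Activity 2@1, Activity 3@1, Activity 4@5, Activity 5@2: d1:7  d2:7  d3:7  d4:3  d5:5  d6:5 — peak 7.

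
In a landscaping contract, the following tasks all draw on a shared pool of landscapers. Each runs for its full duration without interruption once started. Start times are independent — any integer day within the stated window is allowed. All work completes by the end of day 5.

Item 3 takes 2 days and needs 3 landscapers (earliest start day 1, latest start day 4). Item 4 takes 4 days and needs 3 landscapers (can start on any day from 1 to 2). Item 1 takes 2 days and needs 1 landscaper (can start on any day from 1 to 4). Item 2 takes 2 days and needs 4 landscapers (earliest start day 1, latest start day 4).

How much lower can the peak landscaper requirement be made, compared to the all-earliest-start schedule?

4

Early-start peak: d1:11  d2:11  d3:3  d4:3  d5:0 ⇒ 11.
Leveled (Item 3@1, Item 4@1, Item 1@1, Item 2@3): d1:7  d2:7  d3:7  d4:7  d5:0 ⇒ 7.
Reduction 11 − 7 = 4.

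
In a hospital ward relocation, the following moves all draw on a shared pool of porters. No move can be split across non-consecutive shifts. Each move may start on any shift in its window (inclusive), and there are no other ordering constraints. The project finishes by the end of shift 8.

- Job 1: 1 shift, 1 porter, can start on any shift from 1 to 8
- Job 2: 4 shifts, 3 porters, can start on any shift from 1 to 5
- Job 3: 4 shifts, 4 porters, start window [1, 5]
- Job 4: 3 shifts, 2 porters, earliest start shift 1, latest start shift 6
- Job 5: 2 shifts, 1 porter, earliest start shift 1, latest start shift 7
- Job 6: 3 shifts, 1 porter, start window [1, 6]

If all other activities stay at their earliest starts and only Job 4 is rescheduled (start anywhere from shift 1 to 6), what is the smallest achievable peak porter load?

10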